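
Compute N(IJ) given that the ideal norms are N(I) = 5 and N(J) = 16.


N(IJ) = N(I) * N(J)
= 5 * 16
= 80

80


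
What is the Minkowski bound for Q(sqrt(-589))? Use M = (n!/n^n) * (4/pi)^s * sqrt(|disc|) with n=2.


d = -589, d mod 4 = 3, so disc(K) = 4d = -2356; |disc(K)| = 2356
Imaginary quadratic field, so n = 2, s = r2 = 1, r1 = 0
M = (n!/n^n) * (4/pi)^s * sqrt(|disc(K)|) = (2!/2^2) * (4/pi)^1 * sqrt(2356)
= 0.5 * 1.273240 * 48.538644
= 30.9007

30.9007


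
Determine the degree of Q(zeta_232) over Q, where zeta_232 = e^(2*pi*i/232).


The degree equals Euler's totient phi(232).
232 = 2^3 * 29
phi(232) = 112

112


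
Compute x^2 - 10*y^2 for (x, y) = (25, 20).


x^2 - d*y^2
= 25^2 - 10*20^2
= 625 - 4000
= -3375

-3375


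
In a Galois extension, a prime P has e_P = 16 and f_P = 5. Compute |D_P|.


|D_P| = e * f
= 16 * 5
= 80

80


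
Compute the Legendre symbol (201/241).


p = 241 is prime, so compute (201/241) with the reciprocity algorithm (Jacobi-symbol steps: pull out 2s via (2/n), flip via reciprocity, reduce):
  reciprocity: (201/241) -> +(241/201)
  reduce: (40/201)
  pull out 2: (2/201) = +1  (since 201 mod 8 = 1)
  pull out 2: (2/201) = +1  (since 201 mod 8 = 1)
  pull out 2: (2/201) = +1  (since 201 mod 8 = 1)
  reciprocity: (5/201) -> +(201/5)
  reduce: (1/5)
  (1/5) = 1
Product of signs = 1
(201/241) = 1

1


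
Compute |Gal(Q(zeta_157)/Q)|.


|Gal(Q(zeta_157)/Q)| = phi(157)
= 156

156


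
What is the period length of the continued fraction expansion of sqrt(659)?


Run the CF algorithm for sqrt(659).
a_0 = floor(sqrt(659)) = 25; set m_0=0, q_0=1.
Recurrence: m' = q*a - m,  q' = (d - m'^2)/q,  a' = floor((a_0 + m')/q').
  step 1: m=25, q=34, a=1
  step 2: m=9, q=17, a=2
  step 3: m=25, q=2, a=25
  step 4: m=25, q=17, a=2
  step 5: m=9, q=34, a=1
  step 6: m=25, q=1, a=50
a_6 = 2*a_0 = 50, so the period closes here.
sqrt(659) = [25; 1, 2, 25, 2, 1, 50]
Period length = 6

6


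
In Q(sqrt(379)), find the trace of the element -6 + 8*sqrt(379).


Tr(a + b*sqrt(d)) = (a + b*sqrt(d)) + (a - b*sqrt(d)) = 2a
= 2 * (-6)
= -12

-12


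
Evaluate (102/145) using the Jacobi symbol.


Compute (102/145) via quadratic reciprocity:
  pull out 2: (2/145) = +1  (since 145 mod 8 = 1)
  reciprocity: (51/145) -> +(145/51)
  reduce: (43/51)
  reciprocity: (43/51) -> -(51/43)
  reduce: (8/43)
  pull out 2: (2/43) = -1  (since 43 mod 8 = 3)
  pull out 2: (2/43) = -1  (since 43 mod 8 = 3)
  pull out 2: (2/43) = -1  (since 43 mod 8 = 3)
  (1/43) = 1
Product of signs = 1

1


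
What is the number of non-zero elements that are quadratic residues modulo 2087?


For prime p, the number of non-zero quadratic residues is (p-1)/2.
= (2087-1)/2
= 1043

1043


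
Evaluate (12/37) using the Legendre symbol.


p = 37 is prime, so compute (12/37) with the reciprocity algorithm (Jacobi-symbol steps: pull out 2s via (2/n), flip via reciprocity, reduce):
  pull out 2: (2/37) = -1  (since 37 mod 8 = 5)
  pull out 2: (2/37) = -1  (since 37 mod 8 = 5)
  reciprocity: (3/37) -> +(37/3)
  reduce: (1/3)
  (1/3) = 1
Product of signs = 1
(12/37) = 1

1


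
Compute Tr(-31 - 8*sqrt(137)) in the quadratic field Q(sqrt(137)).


Tr(a + b*sqrt(d)) = (a + b*sqrt(d)) + (a - b*sqrt(d)) = 2a
= 2 * (-31)
= -62

-62


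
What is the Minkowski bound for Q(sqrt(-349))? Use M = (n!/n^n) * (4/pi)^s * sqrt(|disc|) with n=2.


d = -349, d mod 4 = 3, so disc(K) = 4d = -1396; |disc(K)| = 1396
Imaginary quadratic field, so n = 2, s = r2 = 1, r1 = 0
M = (n!/n^n) * (4/pi)^s * sqrt(|disc(K)|) = (2!/2^2) * (4/pi)^1 * sqrt(1396)
= 0.5 * 1.273240 * 37.363083
= 23.7861

23.7861


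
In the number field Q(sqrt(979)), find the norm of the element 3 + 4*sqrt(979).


N(a + b*sqrt(d)) = a^2 - d*b^2
= (3)^2 - (979)*(4)^2
= 9 - 15664
= -15655

-15655


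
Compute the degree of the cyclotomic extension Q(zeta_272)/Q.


The degree equals Euler's totient phi(272).
272 = 2^4 * 17
phi(272) = 128

128


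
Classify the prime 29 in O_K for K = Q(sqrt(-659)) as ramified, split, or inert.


K = Q(sqrt(-659)). Since d mod 4 = 1, disc(K) = -659.
Check p | disc: -659 mod 29 = 8.
p does not divide disc. Compute Legendre symbol (d/p):
8^((29-1)/2) mod 29 = -1
(d/p) = -1, so p is inert: (p) stays prime with e=1, f=2, g=1.
Therefore p is inert.

inert


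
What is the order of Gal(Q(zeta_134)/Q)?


|Gal(Q(zeta_134)/Q)| = phi(134)
= 66

66


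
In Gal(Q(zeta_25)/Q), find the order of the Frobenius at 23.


The Frobenius at p in Gal(Q(zeta_n)/Q) = (Z/nZ)* is the class of p, so its order is ord_25(23), the smallest k >= 1 with 23^k = 1 mod 25.
n = 25 = 5^2, phi(25) = 20; the order divides phi(n).
Divisors of 20: 1, 2, 4, 5, 10, 20
Repeated squaring mod 25: 23^1 = 23, 23^2 = 4, 23^4 = 16, 23^8 = 6, 23^16 = 11
Test divisors in increasing order:
  k=1: 23^1 = 23 mod 25
  k=2: 23^2 = 4 mod 25
  k=4: 23^4 = 16 mod 25
  k=5: 23^5 = 16 * 23 = 18 mod 25
  k=10: 23^10 = 6 * 4 = 24 mod 25
  k=20: 23^20 = 11 * 16 = 1 mod 25  <- first divisor giving 1
Order = 20

20


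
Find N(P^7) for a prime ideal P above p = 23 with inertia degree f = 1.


N(P^a) = p^(a*f)
= 23^(7*1)
= 23^7
= 3404825447

3404825447


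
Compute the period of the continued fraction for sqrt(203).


Run the CF algorithm for sqrt(203).
a_0 = floor(sqrt(203)) = 14; set m_0=0, q_0=1.
Recurrence: m' = q*a - m,  q' = (d - m'^2)/q,  a' = floor((a_0 + m')/q').
  step 1: m=14, q=7, a=4
  step 2: m=14, q=1, a=28
a_2 = 2*a_0 = 28, so the period closes here.
sqrt(203) = [14; 4, 28]
Period length = 2

2


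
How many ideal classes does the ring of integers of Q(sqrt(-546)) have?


K = Q(sqrt(-546)). d mod 4 = 2, so D = disc(K) = 4d = -2184
h(K) equals the number of primitive reduced positive-definite forms (a, b, c) = a*x^2 + b*x*y + c*y^2 with b^2 - 4ac = D,
where reduced means |b| <= a <= c, with b >= 0 whenever |b| = a or a = c, and primitive means gcd(a, b, c) = 1.
Reduced forces 3a^2 <= |D| = 2184, so 1 <= a <= 26; b must have the parity of D, and c = (b^2 - D)/(4a) must be an integer >= a.
Enumerate a = 1..26, b in [-a, a]:
  a=1: (1, 0, 546)  [1]
  a=2: (2, 0, 273)  [1]
  a=3: (3, 0, 182)  [1]
  a=4: none
  a=5: (5, -4, 110), (5, 4, 110)  [2]
  a=6: (6, 0, 91)  [1]
  a=7: (7, 0, 78)  [1]
  a=8..9: none
  a=10: (10, -4, 55), (10, 4, 55)  [2]
  a=11: (11, -4, 50), (11, 4, 50)  [2]
  a=12: none
  a=13: (13, 0, 42)  [1]
  a=14: (14, 0, 39)  [1]
  a=15: (15, -6, 37), (15, 6, 37)  [2]
  a=16: none
  a=17: (17, -14, 35), (17, 14, 35)  [2]
  a=18: none
  a=19: (19, -18, 33), (19, 18, 33)  [2]
  a=20: none
  a=21: (21, 0, 26)  [1]
  a=22: (22, -4, 25), (22, 4, 25)  [2]
  a=23: (23, -22, 29), (23, 22, 29)  [2]
  a=24..26: none
Total reduced forms: 1 + 1 + 1 + 2 + 1 + 1 + 2 + 2 + 1 + 1 + 2 + 2 + 2 + 1 + 2 + 2 = 24
h = 24

24


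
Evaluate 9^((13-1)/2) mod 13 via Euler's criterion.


p = 13 is prime and the exponent is (p-1)/2 = 6, so by Euler's criterion 9^6 = (9/13) = +1 or -1 mod 13.
Compute by square-and-multiply:
  6 = 4 + 2 (binary 110)
  Repeated squaring mod 13: 9^1 = 9, 9^2 = 3, 9^4 = 9
  9^6 = 9^4 * 9^2 = 9 * 3 mod 13
    9 * 3 = 27 = 1 mod 13
  9^6 = 1 mod 13
Result 1: 9 is a quadratic residue mod 13.
9^6 mod 13 = 1

1


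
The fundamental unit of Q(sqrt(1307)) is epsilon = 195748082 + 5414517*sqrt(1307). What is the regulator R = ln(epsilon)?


epsilon = 195748082 + 5414517*sqrt(1307)
= 3.9150e+08
R = ln(3.9150e+08)
= 19.7855

19.7855


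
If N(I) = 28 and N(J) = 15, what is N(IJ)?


N(IJ) = N(I) * N(J)
= 28 * 15
= 420

420


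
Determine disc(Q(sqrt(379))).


For K = Q(sqrt(d)) with d squarefree: disc(K) = d if d = 1 mod 4, and disc(K) = 4d if d = 2 or 3 mod 4.
Here d = 379, and d mod 4 = 3.
d = 3 mod 4, not 1 (O_K = Z[sqrt(d)]), so disc(K) = 4d = 4 * (379) = 1516

1516


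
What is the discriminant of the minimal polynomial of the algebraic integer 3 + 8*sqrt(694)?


The element 3 + 8*sqrt(694) has minimal polynomial:
x^2 - 6*x - 44407
Discriminant = (-6)^2 - 4*(-44407)
= 36 + 177628
= 177664

177664


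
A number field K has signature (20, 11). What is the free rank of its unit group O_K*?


By Dirichlet's unit theorem:
rank = r1 + r2 - 1
= 20 + 11 - 1
= 30

30


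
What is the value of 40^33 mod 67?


p = 67 is prime and the exponent is (p-1)/2 = 33, so by Euler's criterion 40^33 = (40/67) = +1 or -1 mod 67.
Compute by square-and-multiply:
  33 = 32 + 1 (binary 100001)
  Repeated squaring mod 67: 40^1 = 40, 40^2 = 59, 40^4 = 64, 40^8 = 9, 40^16 = 14, 40^32 = 62
  40^33 = 40^32 * 40^1 = 62 * 40 mod 67
    62 * 40 = 2480 = 1 mod 67
  40^33 = 1 mod 67
Result 1: 40 is a quadratic residue mod 67.
40^33 mod 67 = 1

1


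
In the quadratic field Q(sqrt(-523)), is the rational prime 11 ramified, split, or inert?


K = Q(sqrt(-523)). Since d mod 4 = 1, disc(K) = -523.
Check p | disc: -523 mod 11 = 5.
p does not divide disc. Compute Legendre symbol (d/p):
5^((11-1)/2) mod 11 = 1
(d/p) = 1, so p splits: (p) = P*P' with e=1, f=1, g=2.
Therefore p is split.

split


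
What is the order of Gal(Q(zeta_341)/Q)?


|Gal(Q(zeta_341)/Q)| = phi(341)
= 300

300


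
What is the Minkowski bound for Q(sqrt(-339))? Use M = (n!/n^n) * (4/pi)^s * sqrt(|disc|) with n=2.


d = -339, d mod 4 = 1, so disc(K) = d = -339; |disc(K)| = 339
Imaginary quadratic field, so n = 2, s = r2 = 1, r1 = 0
M = (n!/n^n) * (4/pi)^s * sqrt(|disc(K)|) = (2!/2^2) * (4/pi)^1 * sqrt(339)
= 0.5 * 1.273240 * 18.411953
= 11.7214

11.7214


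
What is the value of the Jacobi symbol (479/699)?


Compute (479/699) via quadratic reciprocity:
  reciprocity: (479/699) -> -(699/479)
  reduce: (220/479)
  pull out 2: (2/479) = +1  (since 479 mod 8 = 7)
  pull out 2: (2/479) = +1  (since 479 mod 8 = 7)
  reciprocity: (55/479) -> -(479/55)
  reduce: (39/55)
  reciprocity: (39/55) -> -(55/39)
  reduce: (16/39)
  pull out 2: (2/39) = +1  (since 39 mod 8 = 7)
  pull out 2: (2/39) = +1  (since 39 mod 8 = 7)
  pull out 2: (2/39) = +1  (since 39 mod 8 = 7)
  pull out 2: (2/39) = +1  (since 39 mod 8 = 7)
  (1/39) = 1
Product of signs = -1

-1


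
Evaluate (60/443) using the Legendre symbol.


p = 443 is prime, so compute (60/443) with the reciprocity algorithm (Jacobi-symbol steps: pull out 2s via (2/n), flip via reciprocity, reduce):
  pull out 2: (2/443) = -1  (since 443 mod 8 = 3)
  pull out 2: (2/443) = -1  (since 443 mod 8 = 3)
  reciprocity: (15/443) -> -(443/15)
  reduce: (8/15)
  pull out 2: (2/15) = +1  (since 15 mod 8 = 7)
  pull out 2: (2/15) = +1  (since 15 mod 8 = 7)
  pull out 2: (2/15) = +1  (since 15 mod 8 = 7)
  (1/15) = 1
Product of signs = -1
(60/443) = -1

-1


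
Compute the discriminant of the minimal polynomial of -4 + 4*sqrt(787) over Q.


The element -4 + 4*sqrt(787) has minimal polynomial:
x^2 + 8*x - 12576
Discriminant = (8)^2 - 4*(-12576)
= 64 + 50304
= 50368

50368


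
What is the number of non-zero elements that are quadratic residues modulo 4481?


For prime p, the number of non-zero quadratic residues is (p-1)/2.
= (4481-1)/2
= 2240

2240


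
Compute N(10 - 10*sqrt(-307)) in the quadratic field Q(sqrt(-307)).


N(a + b*sqrt(d)) = a^2 - d*b^2
= (10)^2 - (-307)*(-10)^2
= 100 + 30700
= 30800

30800


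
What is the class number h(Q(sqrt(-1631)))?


K = Q(sqrt(-1631)). d mod 4 = 1, so D = disc(K) = d = -1631
h(K) equals the number of primitive reduced positive-definite forms (a, b, c) = a*x^2 + b*x*y + c*y^2 with b^2 - 4ac = D,
where reduced means |b| <= a <= c, with b >= 0 whenever |b| = a or a = c, and primitive means gcd(a, b, c) = 1.
Reduced forces 3a^2 <= |D| = 1631, so 1 <= a <= 23; b must have the parity of D, and c = (b^2 - D)/(4a) must be an integer >= a.
Enumerate a = 1..23, b in [-a, a]:
  a=1: (1, 1, 408)  [1]
  a=2: (2, -1, 204), (2, 1, 204)  [2]
  a=3: (3, -1, 136), (3, 1, 136)  [2]
  a=4: (4, -1, 102), (4, 1, 102)  [2]
  a=5: (5, -3, 82), (5, 3, 82)  [2]
  a=6: (6, -5, 69), (6, -1, 68), (6, 1, 68), (6, 5, 69)  [4]
  a=7: (7, 7, 60)  [1]
  a=8: (8, -1, 51), (8, 1, 51)  [2]
  a=9: (9, -5, 46), (9, 5, 46)  [2]
  a=10: (10, -7, 42), (10, -3, 41), (10, 3, 41), (10, 7, 42)  [4]
  a=11: none
  a=12: (12, -7, 35), (12, -1, 34), (12, 1, 34), (12, 7, 35)  [4]
  a=13: none
  a=14: (14, -7, 30), (14, 7, 30)  [2]
  a=15: (15, -13, 30), (15, -7, 28), (15, 7, 28), (15, 13, 30)  [4]
  a=16: (16, -15, 29), (16, 15, 29)  [2]
  a=17: (17, -1, 24), (17, 1, 24)  [2]
  a=18: (18, -13, 25), (18, -5, 23), (18, 5, 23), (18, 13, 25)  [4]
  a=19: none
  a=20: (20, -17, 24), (20, -7, 21), (20, 7, 21), (20, 17, 24)  [4]
  a=21..23: none
Total reduced forms: 1 + 2 + 2 + 2 + 2 + 4 + 1 + 2 + 2 + 4 + 4 + 2 + 4 + 2 + 2 + 4 + 4 = 44
h = 44

44


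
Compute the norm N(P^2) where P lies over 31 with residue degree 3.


N(P^a) = p^(a*f)
= 31^(2*3)
= 31^6
= 887503681

887503681


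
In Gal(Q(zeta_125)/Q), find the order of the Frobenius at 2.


The Frobenius at p in Gal(Q(zeta_n)/Q) = (Z/nZ)* is the class of p, so its order is ord_125(2), the smallest k >= 1 with 2^k = 1 mod 125.
n = 125 = 5^3, phi(125) = 100; the order divides phi(n).
Divisors of 100: 1, 2, 4, 5, 10, 20, 25, 50, 100
Repeated squaring mod 125: 2^1 = 2, 2^2 = 4, 2^4 = 16, 2^8 = 6, 2^16 = 36, 2^32 = 46, 2^64 = 116
Test divisors in increasing order:
  k=1: 2^1 = 2 mod 125
  k=2: 2^2 = 4 mod 125
  k=4: 2^4 = 16 mod 125
  k=5: 2^5 = 16 * 2 = 32 mod 125
  k=10: 2^10 = 6 * 4 = 24 mod 125
  k=20: 2^20 = 36 * 16 = 76 mod 125
  k=25: 2^25 = 36 * 6 * 2 = 57 mod 125
  k=50: 2^50 = 46 * 36 * 4 = 124 mod 125
  k=100: 2^100 = 116 * 46 * 16 = 1 mod 125  <- first divisor giving 1
Order = 100

100


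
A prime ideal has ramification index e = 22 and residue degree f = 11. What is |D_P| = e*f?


|D_P| = e * f
= 22 * 11
= 242

242


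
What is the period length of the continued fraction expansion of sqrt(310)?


Run the CF algorithm for sqrt(310).
a_0 = floor(sqrt(310)) = 17; set m_0=0, q_0=1.
Recurrence: m' = q*a - m,  q' = (d - m'^2)/q,  a' = floor((a_0 + m')/q').
  step 1: m=17, q=21, a=1
  step 2: m=4, q=14, a=1
  step 3: m=10, q=15, a=1
  step 4: m=5, q=19, a=1
  step 5: m=14, q=6, a=5
  step 6: m=16, q=9, a=3
  step 7: m=11, q=21, a=1
  step 8: m=10, q=10, a=2
  step 9: m=10, q=21, a=1
  step 10: m=11, q=9, a=3
  step 11: m=16, q=6, a=5
  step 12: m=14, q=19, a=1
  step 13: m=5, q=15, a=1
  step 14: m=10, q=14, a=1
  step 15: m=4, q=21, a=1
  step 16: m=17, q=1, a=34
a_16 = 2*a_0 = 34, so the period closes here.
sqrt(310) = [17; 1, 1, 1, 1, 5, 3, 1, 2, 1, 3, 5, 1, 1, 1, 1, 34]
Period length = 16

16


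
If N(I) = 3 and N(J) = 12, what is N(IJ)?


N(IJ) = N(I) * N(J)
= 3 * 12
= 36

36


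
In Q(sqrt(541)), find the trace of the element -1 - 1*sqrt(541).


Tr(a + b*sqrt(d)) = (a + b*sqrt(d)) + (a - b*sqrt(d)) = 2a
= 2 * (-1)
= -2

-2


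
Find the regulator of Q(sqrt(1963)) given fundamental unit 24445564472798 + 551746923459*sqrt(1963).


epsilon = 24445564472798 + 551746923459*sqrt(1963)
= 4.8891e+13
R = ln(4.8891e+13)
= 31.5206

31.5206


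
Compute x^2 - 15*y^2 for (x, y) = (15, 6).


x^2 - d*y^2
= 15^2 - 15*6^2
= 225 - 540
= -315

-315


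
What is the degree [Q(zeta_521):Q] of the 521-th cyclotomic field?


The degree equals Euler's totient phi(521).
521 = 521
phi(521) = 520

520


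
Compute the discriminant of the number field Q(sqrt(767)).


For K = Q(sqrt(d)) with d squarefree: disc(K) = d if d = 1 mod 4, and disc(K) = 4d if d = 2 or 3 mod 4.
Here d = 767, and d mod 4 = 3.
d = 3 mod 4, not 1 (O_K = Z[sqrt(d)]), so disc(K) = 4d = 4 * (767) = 3068

3068


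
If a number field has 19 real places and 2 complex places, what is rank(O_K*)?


By Dirichlet's unit theorem:
rank = r1 + r2 - 1
= 19 + 2 - 1
= 20

20


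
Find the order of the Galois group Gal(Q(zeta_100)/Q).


|Gal(Q(zeta_100)/Q)| = phi(100)
= 40

40


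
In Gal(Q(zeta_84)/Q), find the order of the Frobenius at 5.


The Frobenius at p in Gal(Q(zeta_n)/Q) = (Z/nZ)* is the class of p, so its order is ord_84(5), the smallest k >= 1 with 5^k = 1 mod 84.
n = 84 = 2^2 * 3 * 7, phi(84) = 24; the order divides phi(n).
Divisors of 24: 1, 2, 3, 4, 6, 8, 12, 24
Repeated squaring mod 84: 5^1 = 5, 5^2 = 25, 5^4 = 37, 5^8 = 25, 5^16 = 37
Test divisors in increasing order:
  k=1: 5^1 = 5 mod 84
  k=2: 5^2 = 25 mod 84
  k=3: 5^3 = 25 * 5 = 41 mod 84
  k=4: 5^4 = 37 mod 84
  k=6: 5^6 = 37 * 25 = 1 mod 84  <- first divisor giving 1
Order = 6

6


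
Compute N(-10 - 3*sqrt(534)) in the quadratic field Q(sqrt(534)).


N(a + b*sqrt(d)) = a^2 - d*b^2
= (-10)^2 - (534)*(-3)^2
= 100 - 4806
= -4706

-4706


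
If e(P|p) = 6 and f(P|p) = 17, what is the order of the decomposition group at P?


|D_P| = e * f
= 6 * 17
= 102

102


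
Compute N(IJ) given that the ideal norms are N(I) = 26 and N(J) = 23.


N(IJ) = N(I) * N(J)
= 26 * 23
= 598

598


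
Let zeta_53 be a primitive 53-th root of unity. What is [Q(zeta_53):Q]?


The degree equals Euler's totient phi(53).
53 = 53
phi(53) = 52

52


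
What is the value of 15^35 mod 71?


p = 71 is prime and the exponent is (p-1)/2 = 35, so by Euler's criterion 15^35 = (15/71) = +1 or -1 mod 71.
Compute by square-and-multiply:
  35 = 32 + 2 + 1 (binary 100011)
  Repeated squaring mod 71: 15^1 = 15, 15^2 = 12, 15^4 = 2, 15^8 = 4, 15^16 = 16, 15^32 = 43
  15^35 = 15^32 * 15^2 * 15^1 = 43 * 12 * 15 mod 71
    43 * 12 = 516 = 19 mod 71
    19 * 15 = 285 = 1 mod 71
  15^35 = 1 mod 71
Result 1: 15 is a quadratic residue mod 71.
15^35 mod 71 = 1

1


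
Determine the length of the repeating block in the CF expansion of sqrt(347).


Run the CF algorithm for sqrt(347).
a_0 = floor(sqrt(347)) = 18; set m_0=0, q_0=1.
Recurrence: m' = q*a - m,  q' = (d - m'^2)/q,  a' = floor((a_0 + m')/q').
  step 1: m=18, q=23, a=1
  step 2: m=5, q=14, a=1
  step 3: m=9, q=19, a=1
  step 4: m=10, q=13, a=2
  step 5: m=16, q=7, a=4
  step 6: m=12, q=29, a=1
  step 7: m=17, q=2, a=17
  step 8: m=17, q=29, a=1
  step 9: m=12, q=7, a=4
  step 10: m=16, q=13, a=2
  step 11: m=10, q=19, a=1
  step 12: m=9, q=14, a=1
  step 13: m=5, q=23, a=1
  step 14: m=18, q=1, a=36
a_14 = 2*a_0 = 36, so the period closes here.
sqrt(347) = [18; 1, 1, 1, 2, 4, 1, 17, 1, 4, 2, 1, 1, 1, 36]
Period length = 14

14


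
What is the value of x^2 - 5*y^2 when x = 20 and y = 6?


x^2 - d*y^2
= 20^2 - 5*6^2
= 400 - 180
= 220

220


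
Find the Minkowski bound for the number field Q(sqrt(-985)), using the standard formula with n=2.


d = -985, d mod 4 = 3, so disc(K) = 4d = -3940; |disc(K)| = 3940
Imaginary quadratic field, so n = 2, s = r2 = 1, r1 = 0
M = (n!/n^n) * (4/pi)^s * sqrt(|disc(K)|) = (2!/2^2) * (4/pi)^1 * sqrt(3940)
= 0.5 * 1.273240 * 62.769419
= 39.9603

39.9603


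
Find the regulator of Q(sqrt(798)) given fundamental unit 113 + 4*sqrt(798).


epsilon = 113 + 4*sqrt(798)
= 225.9956
R = ln(225.9956)
= 5.4205

5.4205


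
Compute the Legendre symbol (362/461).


p = 461 is prime, so compute (362/461) with the reciprocity algorithm (Jacobi-symbol steps: pull out 2s via (2/n), flip via reciprocity, reduce):
  pull out 2: (2/461) = -1  (since 461 mod 8 = 5)
  reciprocity: (181/461) -> +(461/181)
  reduce: (99/181)
  reciprocity: (99/181) -> +(181/99)
  reduce: (82/99)
  pull out 2: (2/99) = -1  (since 99 mod 8 = 3)
  reciprocity: (41/99) -> +(99/41)
  reduce: (17/41)
  reciprocity: (17/41) -> +(41/17)
  reduce: (7/17)
  reciprocity: (7/17) -> +(17/7)
  reduce: (3/7)
  reciprocity: (3/7) -> -(7/3)
  reduce: (1/3)
  (1/3) = 1
Product of signs = -1
(362/461) = -1

-1


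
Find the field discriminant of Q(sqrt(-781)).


For K = Q(sqrt(d)) with d squarefree: disc(K) = d if d = 1 mod 4, and disc(K) = 4d if d = 2 or 3 mod 4.
Here d = -781, and d mod 4 = 3.
d = 3 mod 4, not 1 (O_K = Z[sqrt(d)]), so disc(K) = 4d = 4 * (-781) = -3124

-3124


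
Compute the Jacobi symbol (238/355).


Compute (238/355) via quadratic reciprocity:
  pull out 2: (2/355) = -1  (since 355 mod 8 = 3)
  reciprocity: (119/355) -> -(355/119)
  reduce: (117/119)
  reciprocity: (117/119) -> +(119/117)
  reduce: (2/117)
  pull out 2: (2/117) = -1  (since 117 mod 8 = 5)
  (1/117) = 1
Product of signs = -1

-1


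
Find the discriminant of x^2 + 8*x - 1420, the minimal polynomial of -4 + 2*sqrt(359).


The element -4 + 2*sqrt(359) has minimal polynomial:
x^2 + 8*x - 1420
Discriminant = (8)^2 - 4*(-1420)
= 64 + 5680
= 5744

5744


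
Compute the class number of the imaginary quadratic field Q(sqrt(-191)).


K = Q(sqrt(-191)). d mod 4 = 1, so D = disc(K) = d = -191
h(K) equals the number of primitive reduced positive-definite forms (a, b, c) = a*x^2 + b*x*y + c*y^2 with b^2 - 4ac = D,
where reduced means |b| <= a <= c, with b >= 0 whenever |b| = a or a = c, and primitive means gcd(a, b, c) = 1.
Reduced forces 3a^2 <= |D| = 191, so 1 <= a <= 7; b must have the parity of D, and c = (b^2 - D)/(4a) must be an integer >= a.
Enumerate a = 1..7, b in [-a, a]:
  a=1: (1, 1, 48)  [1]
  a=2: (2, -1, 24), (2, 1, 24)  [2]
  a=3: (3, -1, 16), (3, 1, 16)  [2]
  a=4: (4, -1, 12), (4, 1, 12)  [2]
  a=5: (5, -3, 10), (5, 3, 10)  [2]
  a=6: (6, -5, 9), (6, -1, 8), (6, 1, 8), (6, 5, 9)  [4]
  a=7: none
Total reduced forms: 1 + 2 + 2 + 2 + 2 + 4 = 13
h = 13

13


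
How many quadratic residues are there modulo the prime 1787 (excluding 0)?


For prime p, the number of non-zero quadratic residues is (p-1)/2.
= (1787-1)/2
= 893

893


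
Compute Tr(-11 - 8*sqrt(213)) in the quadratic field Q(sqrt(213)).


Tr(a + b*sqrt(d)) = (a + b*sqrt(d)) + (a - b*sqrt(d)) = 2a
= 2 * (-11)
= -22

-22


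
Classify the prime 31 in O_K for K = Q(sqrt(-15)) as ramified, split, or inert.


K = Q(sqrt(-15)). Since d mod 4 = 1, disc(K) = -15.
Check p | disc: -15 mod 31 = 16.
p does not divide disc. Compute Legendre symbol (d/p):
16^((31-1)/2) mod 31 = 1
(d/p) = 1, so p splits: (p) = P*P' with e=1, f=1, g=2.
Therefore p is split.

split


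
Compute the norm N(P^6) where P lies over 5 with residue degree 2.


N(P^a) = p^(a*f)
= 5^(6*2)
= 5^12
= 244140625

244140625


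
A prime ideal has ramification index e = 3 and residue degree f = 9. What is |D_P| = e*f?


|D_P| = e * f
= 3 * 9
= 27

27


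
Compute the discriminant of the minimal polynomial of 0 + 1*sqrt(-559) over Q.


The element 0 + 1*sqrt(-559) has minimal polynomial:
x^2 + 0*x + 559
Discriminant = (0)^2 - 4*(559)
= 0 - 2236
= -2236

-2236


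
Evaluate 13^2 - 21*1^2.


x^2 - d*y^2
= 13^2 - 21*1^2
= 169 - 21
= 148

148


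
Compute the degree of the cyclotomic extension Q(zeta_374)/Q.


The degree equals Euler's totient phi(374).
374 = 2 * 11 * 17
phi(374) = 160

160


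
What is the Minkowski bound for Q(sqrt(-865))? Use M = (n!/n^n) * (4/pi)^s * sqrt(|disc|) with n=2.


d = -865, d mod 4 = 3, so disc(K) = 4d = -3460; |disc(K)| = 3460
Imaginary quadratic field, so n = 2, s = r2 = 1, r1 = 0
M = (n!/n^n) * (4/pi)^s * sqrt(|disc(K)|) = (2!/2^2) * (4/pi)^1 * sqrt(3460)
= 0.5 * 1.273240 * 58.821765
= 37.4471

37.4471


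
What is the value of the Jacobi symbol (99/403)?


Compute (99/403) via quadratic reciprocity:
  reciprocity: (99/403) -> -(403/99)
  reduce: (7/99)
  reciprocity: (7/99) -> -(99/7)
  reduce: (1/7)
  (1/7) = 1
Product of signs = 1

1


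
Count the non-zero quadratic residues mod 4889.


For prime p, the number of non-zero quadratic residues is (p-1)/2.
= (4889-1)/2
= 2444

2444


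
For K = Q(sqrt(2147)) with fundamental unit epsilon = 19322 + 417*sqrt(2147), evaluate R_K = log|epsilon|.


epsilon = 19322 + 417*sqrt(2147)
= 38644.0000
R = ln(38644.0000)
= 10.5621

10.5621


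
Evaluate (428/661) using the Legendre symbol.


p = 661 is prime, so compute (428/661) with the reciprocity algorithm (Jacobi-symbol steps: pull out 2s via (2/n), flip via reciprocity, reduce):
  pull out 2: (2/661) = -1  (since 661 mod 8 = 5)
  pull out 2: (2/661) = -1  (since 661 mod 8 = 5)
  reciprocity: (107/661) -> +(661/107)
  reduce: (19/107)
  reciprocity: (19/107) -> -(107/19)
  reduce: (12/19)
  pull out 2: (2/19) = -1  (since 19 mod 8 = 3)
  pull out 2: (2/19) = -1  (since 19 mod 8 = 3)
  reciprocity: (3/19) -> -(19/3)
  reduce: (1/3)
  (1/3) = 1
Product of signs = 1
(428/661) = 1

1


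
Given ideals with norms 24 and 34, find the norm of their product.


N(IJ) = N(I) * N(J)
= 24 * 34
= 816

816


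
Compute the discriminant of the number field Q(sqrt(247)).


For K = Q(sqrt(d)) with d squarefree: disc(K) = d if d = 1 mod 4, and disc(K) = 4d if d = 2 or 3 mod 4.
Here d = 247, and d mod 4 = 3.
d = 3 mod 4, not 1 (O_K = Z[sqrt(d)]), so disc(K) = 4d = 4 * (247) = 988

988


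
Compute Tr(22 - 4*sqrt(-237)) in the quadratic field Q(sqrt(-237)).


Tr(a + b*sqrt(d)) = (a + b*sqrt(d)) + (a - b*sqrt(d)) = 2a
= 2 * (22)
= 44

44


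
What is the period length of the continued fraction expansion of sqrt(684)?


Run the CF algorithm for sqrt(684).
a_0 = floor(sqrt(684)) = 26; set m_0=0, q_0=1.
Recurrence: m' = q*a - m,  q' = (d - m'^2)/q,  a' = floor((a_0 + m')/q').
  step 1: m=26, q=8, a=6
  step 2: m=22, q=25, a=1
  step 3: m=3, q=27, a=1
  step 4: m=24, q=4, a=12
  step 5: m=24, q=27, a=1
  step 6: m=3, q=25, a=1
  step 7: m=22, q=8, a=6
  step 8: m=26, q=1, a=52
a_8 = 2*a_0 = 52, so the period closes here.
sqrt(684) = [26; 6, 1, 1, 12, 1, 1, 6, 52]
Period length = 8

8


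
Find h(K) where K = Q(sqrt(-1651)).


K = Q(sqrt(-1651)). d mod 4 = 1, so D = disc(K) = d = -1651
h(K) equals the number of primitive reduced positive-definite forms (a, b, c) = a*x^2 + b*x*y + c*y^2 with b^2 - 4ac = D,
where reduced means |b| <= a <= c, with b >= 0 whenever |b| = a or a = c, and primitive means gcd(a, b, c) = 1.
Reduced forces 3a^2 <= |D| = 1651, so 1 <= a <= 23; b must have the parity of D, and c = (b^2 - D)/(4a) must be an integer >= a.
Enumerate a = 1..23, b in [-a, a]:
  a=1: (1, 1, 413)  [1]
  a=2..4: none
  a=5: (5, -3, 83), (5, 3, 83)  [2]
  a=6: none
  a=7: (7, -1, 59), (7, 1, 59)  [2]
  a=8..12: none
  a=13: (13, 13, 35)  [1]
  a=14..16: none
  a=17: (17, -7, 25), (17, 7, 25)  [2]
  a=18..23: none
Total reduced forms: 1 + 2 + 2 + 1 + 2 = 8
h = 8

8


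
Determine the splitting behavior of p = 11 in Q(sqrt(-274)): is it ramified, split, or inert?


K = Q(sqrt(-274)). Since d mod 4 = 2, disc(K) = -1096.
Check p | disc: -1096 mod 11 = 4.
p does not divide disc. Compute Legendre symbol (d/p):
1^((11-1)/2) mod 11 = 1
(d/p) = 1, so p splits: (p) = P*P' with e=1, f=1, g=2.
Therefore p is split.

split


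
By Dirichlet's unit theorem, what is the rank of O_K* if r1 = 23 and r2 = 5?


By Dirichlet's unit theorem:
rank = r1 + r2 - 1
= 23 + 5 - 1
= 27

27


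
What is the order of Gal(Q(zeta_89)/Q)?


|Gal(Q(zeta_89)/Q)| = phi(89)
= 88

88


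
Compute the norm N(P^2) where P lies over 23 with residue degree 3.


N(P^a) = p^(a*f)
= 23^(2*3)
= 23^6
= 148035889

148035889


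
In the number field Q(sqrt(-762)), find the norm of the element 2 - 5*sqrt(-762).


N(a + b*sqrt(d)) = a^2 - d*b^2
= (2)^2 - (-762)*(-5)^2
= 4 + 19050
= 19054

19054


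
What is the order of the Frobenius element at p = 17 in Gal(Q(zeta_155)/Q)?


The Frobenius at p in Gal(Q(zeta_n)/Q) = (Z/nZ)* is the class of p, so its order is ord_155(17), the smallest k >= 1 with 17^k = 1 mod 155.
n = 155 = 5 * 31, phi(155) = 120; the order divides phi(n).
Divisors of 120: 1, 2, 3, 4, 5, 6, 8, 10, 12, 15, 20, 24, 30, 40, 60, 120
Repeated squaring mod 155: 17^1 = 17, 17^2 = 134, 17^4 = 131, 17^8 = 111, 17^16 = 76, 17^32 = 41, 17^64 = 131
Test divisors in increasing order:
  k=1: 17^1 = 17 mod 155
  k=2: 17^2 = 134 mod 155
  k=3: 17^3 = 134 * 17 = 108 mod 155
  k=4: 17^4 = 131 mod 155
  k=5: 17^5 = 131 * 17 = 57 mod 155
  k=6: 17^6 = 131 * 134 = 39 mod 155
  k=8: 17^8 = 111 mod 155
  k=10: 17^10 = 111 * 134 = 149 mod 155
  k=12: 17^12 = 111 * 131 = 126 mod 155
  k=15: 17^15 = 111 * 131 * 134 * 17 = 123 mod 155
  k=20: 17^20 = 76 * 131 = 36 mod 155
  k=24: 17^24 = 76 * 111 = 66 mod 155
  k=30: 17^30 = 76 * 111 * 131 * 134 = 94 mod 155
  k=40: 17^40 = 41 * 111 = 56 mod 155
  k=60: 17^60 = 41 * 76 * 111 * 131 = 1 mod 155  <- first divisor giving 1
Order = 60

60


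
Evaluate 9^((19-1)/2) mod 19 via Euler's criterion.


p = 19 is prime and the exponent is (p-1)/2 = 9, so by Euler's criterion 9^9 = (9/19) = +1 or -1 mod 19.
Compute by square-and-multiply:
  9 = 8 + 1 (binary 1001)
  Repeated squaring mod 19: 9^1 = 9, 9^2 = 5, 9^4 = 6, 9^8 = 17
  9^9 = 9^8 * 9^1 = 17 * 9 mod 19
    17 * 9 = 153 = 1 mod 19
  9^9 = 1 mod 19
Result 1: 9 is a quadratic residue mod 19.
9^9 mod 19 = 1

1


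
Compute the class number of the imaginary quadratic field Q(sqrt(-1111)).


K = Q(sqrt(-1111)). d mod 4 = 1, so D = disc(K) = d = -1111
h(K) equals the number of primitive reduced positive-definite forms (a, b, c) = a*x^2 + b*x*y + c*y^2 with b^2 - 4ac = D,
where reduced means |b| <= a <= c, with b >= 0 whenever |b| = a or a = c, and primitive means gcd(a, b, c) = 1.
Reduced forces 3a^2 <= |D| = 1111, so 1 <= a <= 19; b must have the parity of D, and c = (b^2 - D)/(4a) must be an integer >= a.
Enumerate a = 1..19, b in [-a, a]:
  a=1: (1, 1, 278)  [1]
  a=2: (2, -1, 139), (2, 1, 139)  [2]
  a=3: none
  a=4: (4, -3, 70), (4, 3, 70)  [2]
  a=5: (5, -3, 56), (5, 3, 56)  [2]
  a=6: none
  a=7: (7, -3, 40), (7, 3, 40)  [2]
  a=8: (8, -3, 35), (8, 3, 35)  [2]
  a=9: none
  a=10: (10, -7, 29), (10, -3, 28), (10, 3, 28), (10, 7, 29)  [4]
  a=11: (11, 11, 28)  [1]
  a=12..13: none
  a=14: (14, -11, 22), (14, -3, 20), (14, 3, 20), (14, 11, 22)  [4]
  a=15: none
  a=16: (16, -13, 20), (16, 13, 20)  [2]
  a=17..19: none
Total reduced forms: 1 + 2 + 2 + 2 + 2 + 2 + 4 + 1 + 4 + 2 = 22
h = 22

22


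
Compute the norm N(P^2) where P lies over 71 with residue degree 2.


N(P^a) = p^(a*f)
= 71^(2*2)
= 71^4
= 25411681

25411681


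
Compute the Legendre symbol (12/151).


p = 151 is prime, so compute (12/151) with the reciprocity algorithm (Jacobi-symbol steps: pull out 2s via (2/n), flip via reciprocity, reduce):
  pull out 2: (2/151) = +1  (since 151 mod 8 = 7)
  pull out 2: (2/151) = +1  (since 151 mod 8 = 7)
  reciprocity: (3/151) -> -(151/3)
  reduce: (1/3)
  (1/3) = 1
Product of signs = -1
(12/151) = -1

-1


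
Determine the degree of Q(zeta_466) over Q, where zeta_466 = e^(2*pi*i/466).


The degree equals Euler's totient phi(466).
466 = 2 * 233
phi(466) = 232

232


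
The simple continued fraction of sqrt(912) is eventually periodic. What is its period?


Run the CF algorithm for sqrt(912).
a_0 = floor(sqrt(912)) = 30; set m_0=0, q_0=1.
Recurrence: m' = q*a - m,  q' = (d - m'^2)/q,  a' = floor((a_0 + m')/q').
  step 1: m=30, q=12, a=5
  step 2: m=30, q=1, a=60
a_2 = 2*a_0 = 60, so the period closes here.
sqrt(912) = [30; 5, 60]
Period length = 2

2


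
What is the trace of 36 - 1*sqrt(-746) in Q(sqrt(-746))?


Tr(a + b*sqrt(d)) = (a + b*sqrt(d)) + (a - b*sqrt(d)) = 2a
= 2 * (36)
= 72

72


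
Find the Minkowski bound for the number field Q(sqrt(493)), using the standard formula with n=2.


d = 493, d mod 4 = 1, so disc(K) = d = 493; |disc(K)| = 493
Real quadratic field, so n = 2, s = r2 = 0, r1 = 2
M = (n!/n^n) * (4/pi)^s * sqrt(|disc(K)|) = (2!/2^2) * (4/pi)^0 * sqrt(493)
= 0.5 * 1.000000 * 22.203603
= 11.1018

11.1018


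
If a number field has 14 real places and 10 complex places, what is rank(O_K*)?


By Dirichlet's unit theorem:
rank = r1 + r2 - 1
= 14 + 10 - 1
= 23

23


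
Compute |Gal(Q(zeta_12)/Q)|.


|Gal(Q(zeta_12)/Q)| = phi(12)
= 4

4


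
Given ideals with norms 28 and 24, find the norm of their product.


N(IJ) = N(I) * N(J)
= 28 * 24
= 672

672


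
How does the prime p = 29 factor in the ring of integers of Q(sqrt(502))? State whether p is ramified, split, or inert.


K = Q(sqrt(502)). Since d mod 4 = 2, disc(K) = 2008.
Check p | disc: 2008 mod 29 = 7.
p does not divide disc. Compute Legendre symbol (d/p):
9^((29-1)/2) mod 29 = 1
(d/p) = 1, so p splits: (p) = P*P' with e=1, f=1, g=2.
Therefore p is split.

split


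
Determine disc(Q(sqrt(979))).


For K = Q(sqrt(d)) with d squarefree: disc(K) = d if d = 1 mod 4, and disc(K) = 4d if d = 2 or 3 mod 4.
Here d = 979, and d mod 4 = 3.
d = 3 mod 4, not 1 (O_K = Z[sqrt(d)]), so disc(K) = 4d = 4 * (979) = 3916

3916


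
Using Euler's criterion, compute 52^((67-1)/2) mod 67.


p = 67 is prime and the exponent is (p-1)/2 = 33, so by Euler's criterion 52^33 = (52/67) = +1 or -1 mod 67.
Compute by square-and-multiply:
  33 = 32 + 1 (binary 100001)
  Repeated squaring mod 67: 52^1 = 52, 52^2 = 24, 52^4 = 40, 52^8 = 59, 52^16 = 64, 52^32 = 9
  52^33 = 52^32 * 52^1 = 9 * 52 mod 67
    9 * 52 = 468 = 66 mod 67
  52^33 = 66 mod 67
Result 66 = p - 1 = -1 mod 67: 52 is a quadratic non-residue mod 67. As a residue in [0, p-1] the value is 66.
52^33 mod 67 = 66

66


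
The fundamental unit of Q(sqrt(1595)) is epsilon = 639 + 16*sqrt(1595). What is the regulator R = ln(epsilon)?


epsilon = 639 + 16*sqrt(1595)
= 1277.9992
R = ln(1277.9992)
= 7.1531

7.1531


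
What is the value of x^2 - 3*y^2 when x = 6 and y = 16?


x^2 - d*y^2
= 6^2 - 3*16^2
= 36 - 768
= -732

-732


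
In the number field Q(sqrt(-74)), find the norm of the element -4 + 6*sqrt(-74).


N(a + b*sqrt(d)) = a^2 - d*b^2
= (-4)^2 - (-74)*(6)^2
= 16 + 2664
= 2680

2680


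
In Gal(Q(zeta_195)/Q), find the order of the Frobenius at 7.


The Frobenius at p in Gal(Q(zeta_n)/Q) = (Z/nZ)* is the class of p, so its order is ord_195(7), the smallest k >= 1 with 7^k = 1 mod 195.
n = 195 = 3 * 5 * 13, phi(195) = 96; the order divides phi(n).
Divisors of 96: 1, 2, 3, 4, 6, 8, 12, 16, 24, 32, 48, 96
Repeated squaring mod 195: 7^1 = 7, 7^2 = 49, 7^4 = 61, 7^8 = 16, 7^16 = 61, 7^32 = 16, 7^64 = 61
Test divisors in increasing order:
  k=1: 7^1 = 7 mod 195
  k=2: 7^2 = 49 mod 195
  k=3: 7^3 = 49 * 7 = 148 mod 195
  k=4: 7^4 = 61 mod 195
  k=6: 7^6 = 61 * 49 = 64 mod 195
  k=8: 7^8 = 16 mod 195
  k=12: 7^12 = 16 * 61 = 1 mod 195  <- first divisor giving 1
Order = 12

12


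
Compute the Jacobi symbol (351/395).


Compute (351/395) via quadratic reciprocity:
  reciprocity: (351/395) -> -(395/351)
  reduce: (44/351)
  pull out 2: (2/351) = +1  (since 351 mod 8 = 7)
  pull out 2: (2/351) = +1  (since 351 mod 8 = 7)
  reciprocity: (11/351) -> -(351/11)
  reduce: (10/11)
  pull out 2: (2/11) = -1  (since 11 mod 8 = 3)
  reciprocity: (5/11) -> +(11/5)
  reduce: (1/5)
  (1/5) = 1
Product of signs = -1

-1


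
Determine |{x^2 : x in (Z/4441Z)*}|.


For prime p, the number of non-zero quadratic residues is (p-1)/2.
= (4441-1)/2
= 2220

2220


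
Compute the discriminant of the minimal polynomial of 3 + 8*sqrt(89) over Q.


The element 3 + 8*sqrt(89) has minimal polynomial:
x^2 - 6*x - 5687
Discriminant = (-6)^2 - 4*(-5687)
= 36 + 22748
= 22784

22784


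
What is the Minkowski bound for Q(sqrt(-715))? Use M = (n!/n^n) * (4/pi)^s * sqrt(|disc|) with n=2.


d = -715, d mod 4 = 1, so disc(K) = d = -715; |disc(K)| = 715
Imaginary quadratic field, so n = 2, s = r2 = 1, r1 = 0
M = (n!/n^n) * (4/pi)^s * sqrt(|disc(K)|) = (2!/2^2) * (4/pi)^1 * sqrt(715)
= 0.5 * 1.273240 * 26.739484
= 17.0229

17.0229


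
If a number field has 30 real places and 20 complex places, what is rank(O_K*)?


By Dirichlet's unit theorem:
rank = r1 + r2 - 1
= 30 + 20 - 1
= 49

49


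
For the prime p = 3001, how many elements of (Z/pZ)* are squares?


For prime p, the number of non-zero quadratic residues is (p-1)/2.
= (3001-1)/2
= 1500

1500


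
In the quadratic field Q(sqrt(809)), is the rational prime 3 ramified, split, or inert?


K = Q(sqrt(809)). Since d mod 4 = 1, disc(K) = 809.
Check p | disc: 809 mod 3 = 2.
p does not divide disc. Compute Legendre symbol (d/p):
2^((3-1)/2) mod 3 = -1
(d/p) = -1, so p is inert: (p) stays prime with e=1, f=2, g=1.
Therefore p is inert.

inert


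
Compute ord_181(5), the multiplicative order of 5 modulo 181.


We want ord_181(5), the smallest k >= 1 with 5^k = 1 mod 181.
n = 181 = 181, phi(181) = 180; the order divides phi(n).
Divisors of 180: 1, 2, 3, 4, 5, 6, 9, 10, 12, 15, 18, 20, 30, 36, 45, 60, 90, 180
Repeated squaring mod 181: 5^1 = 5, 5^2 = 25, 5^4 = 82, 5^8 = 27, 5^16 = 5, 5^32 = 25, 5^64 = 82, 5^128 = 27
Test divisors in increasing order:
  k=1: 5^1 = 5 mod 181
  k=2: 5^2 = 25 mod 181
  k=3: 5^3 = 25 * 5 = 125 mod 181
  k=4: 5^4 = 82 mod 181
  k=5: 5^5 = 82 * 5 = 48 mod 181
  k=6: 5^6 = 82 * 25 = 59 mod 181
  k=9: 5^9 = 27 * 5 = 135 mod 181
  k=10: 5^10 = 27 * 25 = 132 mod 181
  k=12: 5^12 = 27 * 82 = 42 mod 181
  k=15: 5^15 = 27 * 82 * 25 * 5 = 1 mod 181  <- first divisor giving 1
Order = 15

15


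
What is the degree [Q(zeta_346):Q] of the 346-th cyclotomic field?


The degree equals Euler's totient phi(346).
346 = 2 * 173
phi(346) = 172

172


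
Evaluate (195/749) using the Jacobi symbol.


Compute (195/749) via quadratic reciprocity:
  reciprocity: (195/749) -> +(749/195)
  reduce: (164/195)
  pull out 2: (2/195) = -1  (since 195 mod 8 = 3)
  pull out 2: (2/195) = -1  (since 195 mod 8 = 3)
  reciprocity: (41/195) -> +(195/41)
  reduce: (31/41)
  reciprocity: (31/41) -> +(41/31)
  reduce: (10/31)
  pull out 2: (2/31) = +1  (since 31 mod 8 = 7)
  reciprocity: (5/31) -> +(31/5)
  reduce: (1/5)
  (1/5) = 1
Product of signs = 1

1


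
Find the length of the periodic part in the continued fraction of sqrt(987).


Run the CF algorithm for sqrt(987).
a_0 = floor(sqrt(987)) = 31; set m_0=0, q_0=1.
Recurrence: m' = q*a - m,  q' = (d - m'^2)/q,  a' = floor((a_0 + m')/q').
  step 1: m=31, q=26, a=2
  step 2: m=21, q=21, a=2
  step 3: m=21, q=26, a=2
  step 4: m=31, q=1, a=62
a_4 = 2*a_0 = 62, so the period closes here.
sqrt(987) = [31; 2, 2, 2, 62]
Period length = 4

4


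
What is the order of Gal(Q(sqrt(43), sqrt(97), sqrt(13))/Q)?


The 3 square roots of distinct primes are multiplicatively independent over Q,
so [K:Q] = 2^3 and Gal(K/Q) is isomorphic to (Z/2Z)^3.
|Gal| = 2^3 = 8

8


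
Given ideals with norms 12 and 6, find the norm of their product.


N(IJ) = N(I) * N(J)
= 12 * 6
= 72

72


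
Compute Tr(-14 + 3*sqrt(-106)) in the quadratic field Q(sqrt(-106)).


Tr(a + b*sqrt(d)) = (a + b*sqrt(d)) + (a - b*sqrt(d)) = 2a
= 2 * (-14)
= -28

-28


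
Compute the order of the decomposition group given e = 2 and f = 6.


|D_P| = e * f
= 2 * 6
= 12

12


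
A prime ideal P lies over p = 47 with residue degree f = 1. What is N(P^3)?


N(P^a) = p^(a*f)
= 47^(3*1)
= 47^3
= 103823

103823


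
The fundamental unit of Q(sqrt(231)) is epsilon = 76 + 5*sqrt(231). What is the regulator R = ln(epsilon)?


epsilon = 76 + 5*sqrt(231)
= 151.9934
R = ln(151.9934)
= 5.0238

5.0238


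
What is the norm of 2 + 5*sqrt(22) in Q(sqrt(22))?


N(a + b*sqrt(d)) = a^2 - d*b^2
= (2)^2 - (22)*(5)^2
= 4 - 550
= -546

-546


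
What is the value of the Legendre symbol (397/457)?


p = 457 is prime, so compute (397/457) with the reciprocity algorithm (Jacobi-symbol steps: pull out 2s via (2/n), flip via reciprocity, reduce):
  reciprocity: (397/457) -> +(457/397)
  reduce: (60/397)
  pull out 2: (2/397) = -1  (since 397 mod 8 = 5)
  pull out 2: (2/397) = -1  (since 397 mod 8 = 5)
  reciprocity: (15/397) -> +(397/15)
  reduce: (7/15)
  reciprocity: (7/15) -> -(15/7)
  reduce: (1/7)
  (1/7) = 1
Product of signs = -1
(397/457) = -1

-1


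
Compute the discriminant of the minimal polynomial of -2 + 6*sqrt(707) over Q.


The element -2 + 6*sqrt(707) has minimal polynomial:
x^2 + 4*x - 25448
Discriminant = (4)^2 - 4*(-25448)
= 16 + 101792
= 101808

101808


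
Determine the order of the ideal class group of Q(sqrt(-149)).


K = Q(sqrt(-149)). d mod 4 = 3, so D = disc(K) = 4d = -596
h(K) equals the number of primitive reduced positive-definite forms (a, b, c) = a*x^2 + b*x*y + c*y^2 with b^2 - 4ac = D,
where reduced means |b| <= a <= c, with b >= 0 whenever |b| = a or a = c, and primitive means gcd(a, b, c) = 1.
Reduced forces 3a^2 <= |D| = 596, so 1 <= a <= 14; b must have the parity of D, and c = (b^2 - D)/(4a) must be an integer >= a.
Enumerate a = 1..14, b in [-a, a]:
  a=1: (1, 0, 149)  [1]
  a=2: (2, 2, 75)  [1]
  a=3: (3, -2, 50), (3, 2, 50)  [2]
  a=4: none
  a=5: (5, -2, 30), (5, 2, 30)  [2]
  a=6: (6, -2, 25), (6, 2, 25)  [2]
  a=7..8: none
  a=9: (9, -4, 17), (9, 4, 17)  [2]
  a=10: (10, -2, 15), (10, 2, 15)  [2]
  a=11: (11, -8, 15), (11, 8, 15)  [2]
  a=12..14: none
Total reduced forms: 1 + 1 + 2 + 2 + 2 + 2 + 2 + 2 = 14
h = 14

14
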